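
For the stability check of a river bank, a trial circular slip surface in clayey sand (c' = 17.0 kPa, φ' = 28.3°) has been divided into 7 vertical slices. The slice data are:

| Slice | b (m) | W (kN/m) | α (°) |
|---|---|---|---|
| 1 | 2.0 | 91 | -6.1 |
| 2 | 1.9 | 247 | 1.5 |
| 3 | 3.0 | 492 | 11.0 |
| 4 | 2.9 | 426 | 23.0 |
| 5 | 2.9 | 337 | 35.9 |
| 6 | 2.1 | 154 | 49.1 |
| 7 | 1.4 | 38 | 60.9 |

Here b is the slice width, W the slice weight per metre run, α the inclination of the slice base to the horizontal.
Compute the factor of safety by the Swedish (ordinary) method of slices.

Ordinary method of slices: FS = Σ[c'·Δl_i + (W_i cosα_i)·tanφ'] / Σ W_i sinα_i, with Δl_i = b_i / cosα_i.
Slice 1: Δl = 2.0/cos(-6.1°) = 2.011 m; N'_1 = 91·cos(-6.1°) = 90.5; c'Δl = 34.19; W sinα = -9.7
Slice 2: Δl = 1.9/cos1.5° = 1.901 m; N'_2 = 247·cos1.5° = 246.9; c'Δl = 32.31; W sinα = 6.5
Slice 3: Δl = 3.0/cos11.0° = 3.056 m; N'_3 = 492·cos11.0° = 483.0; c'Δl = 51.95; W sinα = 93.9
Slice 4: Δl = 2.9/cos23.0° = 3.150 m; N'_4 = 426·cos23.0° = 392.1; c'Δl = 53.56; W sinα = 166.5
Slice 5: Δl = 2.9/cos35.9° = 3.580 m; N'_5 = 337·cos35.9° = 273.0; c'Δl = 60.86; W sinα = 197.6
Slice 6: Δl = 2.1/cos49.1° = 3.207 m; N'_6 = 154·cos49.1° = 100.8; c'Δl = 54.53; W sinα = 116.4
Slice 7: Δl = 1.4/cos60.9° = 2.879 m; N'_7 = 38·cos60.9° = 18.5; c'Δl = 48.94; W sinα = 33.2
Σc'Δl = 336.3 kN/m; ΣN' = 1604.8 kN/m; ΣW sinα = 604.3 kN/m
Resisting = 336.3 + 1604.8·tan28.3° = 336.3 + 864.1 = 1200.4 kN/m
FS = 1200.4 / 604.3 = 1.986

FS = 1.99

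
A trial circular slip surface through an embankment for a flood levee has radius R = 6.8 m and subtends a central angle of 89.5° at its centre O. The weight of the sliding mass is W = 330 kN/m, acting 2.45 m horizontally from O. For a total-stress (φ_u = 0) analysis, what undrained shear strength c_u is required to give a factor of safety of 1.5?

c_u = 16.8 kPa

FS = c_u·L_a·R / (W·d), so c_u = FS·W·d / (L_a·R).
Arc length L_a = R·θ = 6.8·(89.5°·π/180) = 6.8·1.5621 = 10.62 m
c_u = 1.5·330·2.45 / (10.62·6.8) = 1212.8 / 72.23 = 16.79 kPa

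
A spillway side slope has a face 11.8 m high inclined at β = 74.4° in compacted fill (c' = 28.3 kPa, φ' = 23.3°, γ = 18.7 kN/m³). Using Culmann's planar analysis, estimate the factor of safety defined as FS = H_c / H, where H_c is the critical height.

H_c = (4c'/γ) · sinβ cosφ' / [1 − cos(β − φ')]
    = (4·28.3/18.7) · sin74.4°·cos23.3° / [1 − cos51.1°]
    = 6.053 · 0.8846 / 0.3720 = 14.39 m
FS = H_c / H = 14.39 / 11.8 = 1.220

FS = 1.22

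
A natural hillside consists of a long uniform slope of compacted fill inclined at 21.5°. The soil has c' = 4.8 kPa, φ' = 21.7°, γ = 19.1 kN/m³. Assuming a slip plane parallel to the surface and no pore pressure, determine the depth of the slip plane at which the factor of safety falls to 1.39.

z = 1.94 m

Setting FS = 1.39 in FS = [c' + γz cos²β tanφ'] / [γz sinβ cosβ] and solving for z:
z = c' / [γ cosβ (FS·sinβ − cosβ·tanφ')]
  = 4.8 / [19.1·cos21.5°·(1.39·sin21.5° − cos21.5°·tan21.7°)]
  = 4.8 / [19.1·0.9304·(1.39·0.3665 − 0.9304·0.3979)]
  = 4.8 / 2.4733 = 1.941 m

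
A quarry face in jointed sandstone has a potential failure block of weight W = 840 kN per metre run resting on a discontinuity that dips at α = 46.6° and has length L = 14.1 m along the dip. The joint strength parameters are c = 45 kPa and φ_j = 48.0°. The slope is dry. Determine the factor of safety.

FS = 2.09

Resolving the block weight along and normal to the plane and applying the Mohr–Coulomb strength on the joint:
N' = W cosα = 840·cos46.6° = 577.2 kN/m
Driving force T = W sinα = 840·sin46.6° = 610.3 kN/m
Resisting force R = c·L + N'·tanφ_j = 45·14.1 + 577.2·tan48.0° = 634.5 + 641.0 = 1275.5 kN/m
FS = R / T = 1275.5 / 610.3 = 2.090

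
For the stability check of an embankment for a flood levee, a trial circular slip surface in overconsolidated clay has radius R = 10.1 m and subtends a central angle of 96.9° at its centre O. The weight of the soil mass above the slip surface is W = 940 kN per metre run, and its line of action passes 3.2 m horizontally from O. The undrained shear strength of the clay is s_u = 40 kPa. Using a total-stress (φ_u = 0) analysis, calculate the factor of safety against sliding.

Taking moments about the centre O, the resisting moment is provided by the undrained shear strength acting along the arc:
Arc length L_a = R·θ = 10.1·(96.9°·π/180) = 10.1·1.6912 = 17.08 m
M_R = s_u·L_a·R = 40·17.08·10.1 = 6900.9 kN·m/m
M_D = W·d = 940·3.2 = 3008.0 kN·m/m
FS = M_R / M_D = 6900.9 / 3008.0 = 2.294

FS = 2.29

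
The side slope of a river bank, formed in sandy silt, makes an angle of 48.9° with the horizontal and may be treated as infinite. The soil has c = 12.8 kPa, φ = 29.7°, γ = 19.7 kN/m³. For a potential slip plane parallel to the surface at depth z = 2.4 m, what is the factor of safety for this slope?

FS = 1.04

For an infinite slope with a slip plane parallel to the surface (no pore pressure): FS = [c + γz cos²β tanφ] / [γz sinβ cosβ].
γz = 19.7·2.4 = 47.28 kN/m²
Numerator = 12.8 + 47.28·cos²48.9°·tan29.7° = 12.8 + 47.28·0.4321·0.5704 = 24.454 kPa
Denominator = 47.28·sin48.9°·cos48.9° = 47.28·0.7536·0.6574 = 23.421 kPa
FS = 24.454 / 23.421 = 1.044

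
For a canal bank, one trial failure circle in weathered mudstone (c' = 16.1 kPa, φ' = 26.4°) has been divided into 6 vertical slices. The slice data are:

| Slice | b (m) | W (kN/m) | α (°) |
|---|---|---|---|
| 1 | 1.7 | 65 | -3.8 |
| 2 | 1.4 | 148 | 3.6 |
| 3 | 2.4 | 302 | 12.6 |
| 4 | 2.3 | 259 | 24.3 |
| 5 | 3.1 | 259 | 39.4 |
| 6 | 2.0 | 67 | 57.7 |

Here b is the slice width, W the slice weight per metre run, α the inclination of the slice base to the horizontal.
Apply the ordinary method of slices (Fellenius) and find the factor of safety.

Ordinary method of slices: FS = Σ[c'·Δl_i + (W_i cosα_i)·tanφ'] / Σ W_i sinα_i, with Δl_i = b_i / cosα_i.
Slice 1: Δl = 1.7/cos(-3.8°) = 1.704 m; N'_1 = 65·cos(-3.8°) = 64.9; c'Δl = 27.43; W sinα = -4.3
Slice 2: Δl = 1.4/cos3.6° = 1.403 m; N'_2 = 148·cos3.6° = 147.7; c'Δl = 22.58; W sinα = 9.3
Slice 3: Δl = 2.4/cos12.6° = 2.459 m; N'_3 = 302·cos12.6° = 294.7; c'Δl = 39.59; W sinα = 65.9
Slice 4: Δl = 2.3/cos24.3° = 2.524 m; N'_4 = 259·cos24.3° = 236.1; c'Δl = 40.63; W sinα = 106.6
Slice 5: Δl = 3.1/cos39.4° = 4.012 m; N'_5 = 259·cos39.4° = 200.1; c'Δl = 64.59; W sinα = 164.4
Slice 6: Δl = 2.0/cos57.7° = 3.743 m; N'_6 = 67·cos57.7° = 35.8; c'Δl = 60.26; W sinα = 56.6
Σc'Δl = 255.1 kN/m; ΣN' = 979.3 kN/m; ΣW sinα = 398.5 kN/m
Resisting = 255.1 + 979.3·tan26.4° = 255.1 + 486.1 = 741.2 kN/m
FS = 741.2 / 398.5 = 1.860

FS = 1.86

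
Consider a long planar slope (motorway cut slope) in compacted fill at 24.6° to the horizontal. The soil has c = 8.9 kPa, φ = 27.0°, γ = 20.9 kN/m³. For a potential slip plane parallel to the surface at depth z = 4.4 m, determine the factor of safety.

For an infinite slope with a slip plane parallel to the surface (no pore pressure): FS = [c + γz cos²β tanφ] / [γz sinβ cosβ].
γz = 20.9·4.4 = 91.96 kN/m²
Numerator = 8.9 + 91.96·cos²24.6°·tan27.0° = 8.9 + 91.96·0.8267·0.5095 = 47.636 kPa
Denominator = 91.96·sin24.6°·cos24.6° = 91.96·0.4163·0.9092 = 34.807 kPa
FS = 47.636 / 34.807 = 1.369

FS = 1.37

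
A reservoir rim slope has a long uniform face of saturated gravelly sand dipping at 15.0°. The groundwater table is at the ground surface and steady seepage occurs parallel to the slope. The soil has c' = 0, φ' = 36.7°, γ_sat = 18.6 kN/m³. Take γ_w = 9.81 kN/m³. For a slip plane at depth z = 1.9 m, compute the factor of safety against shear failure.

FS = 1.31

With seepage parallel to the slope and the water table at the surface, the effective normal stress on the slip plane uses the buoyant unit weight γ' = γ_sat − γ_w while the driving shear stress uses γ_sat:
FS = [c' + γ' z cos²β tanφ'] / [γ_sat z sinβ cosβ]
(For c' = 0 this reduces to FS = (γ'/γ_sat)·tanφ'/tanβ.)
γ' = 18.6 − 9.81 = 8.79 kN/m³
Numerator = 0.0 + 8.79·1.9·cos²15.0°·tan36.7° = 0.0 + 8.79·1.9·0.9330·0.7454 = 11.615 kPa
Denominator = 18.6·1.9·sin15.0°·cos15.0° = 18.6·1.9·0.2588·0.9659 = 8.835 kPa
FS = 11.615 / 8.835 = 1.315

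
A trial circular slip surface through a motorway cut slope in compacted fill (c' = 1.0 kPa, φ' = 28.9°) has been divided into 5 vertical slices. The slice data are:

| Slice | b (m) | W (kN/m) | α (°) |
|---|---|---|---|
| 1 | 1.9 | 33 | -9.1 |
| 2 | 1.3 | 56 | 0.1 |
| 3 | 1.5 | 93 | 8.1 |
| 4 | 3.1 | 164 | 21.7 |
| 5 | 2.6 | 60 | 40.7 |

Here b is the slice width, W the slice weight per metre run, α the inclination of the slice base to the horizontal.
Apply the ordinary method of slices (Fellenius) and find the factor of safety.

FS = 2.05

Ordinary method of slices: FS = Σ[c'·Δl_i + (W_i cosα_i)·tanφ'] / Σ W_i sinα_i, with Δl_i = b_i / cosα_i.
Slice 1: Δl = 1.9/cos(-9.1°) = 1.924 m; N'_1 = 33·cos(-9.1°) = 32.6; c'Δl = 1.92; W sinα = -5.2
Slice 2: Δl = 1.3/cos0.1° = 1.300 m; N'_2 = 56·cos0.1° = 56.0; c'Δl = 1.30; W sinα = 0.1
Slice 3: Δl = 1.5/cos8.1° = 1.515 m; N'_3 = 93·cos8.1° = 92.1; c'Δl = 1.52; W sinα = 13.1
Slice 4: Δl = 3.1/cos21.7° = 3.336 m; N'_4 = 164·cos21.7° = 152.4; c'Δl = 3.34; W sinα = 60.6
Slice 5: Δl = 2.6/cos40.7° = 3.429 m; N'_5 = 60·cos40.7° = 45.5; c'Δl = 3.43; W sinα = 39.1
Σc'Δl = 11.5 kN/m; ΣN' = 378.5 kN/m; ΣW sinα = 107.7 kN/m
Resisting = 11.5 + 378.5·tan28.9° = 11.5 + 209.0 = 220.5 kN/m
FS = 220.5 / 107.7 = 2.046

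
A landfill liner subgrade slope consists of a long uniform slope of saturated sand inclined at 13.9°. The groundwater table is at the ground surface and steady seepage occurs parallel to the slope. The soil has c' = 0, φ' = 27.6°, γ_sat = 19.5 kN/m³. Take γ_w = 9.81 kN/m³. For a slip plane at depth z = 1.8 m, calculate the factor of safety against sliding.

With seepage parallel to the slope and the water table at the surface, the effective normal stress on the slip plane uses the buoyant unit weight γ' = γ_sat − γ_w while the driving shear stress uses γ_sat:
FS = [c' + γ' z cos²β tanφ'] / [γ_sat z sinβ cosβ]
(For c' = 0 this reduces to FS = (γ'/γ_sat)·tanφ'/tanβ.)
γ' = 19.5 − 9.81 = 9.69 kN/m³
Numerator = 0.0 + 9.69·1.8·cos²13.9°·tan27.6° = 0.0 + 9.69·1.8·0.9423·0.5228 = 8.592 kPa
Denominator = 19.5·1.8·sin13.9°·cos13.9° = 19.5·1.8·0.2402·0.9707 = 8.185 kPa
FS = 8.592 / 8.185 = 1.050

FS = 1.05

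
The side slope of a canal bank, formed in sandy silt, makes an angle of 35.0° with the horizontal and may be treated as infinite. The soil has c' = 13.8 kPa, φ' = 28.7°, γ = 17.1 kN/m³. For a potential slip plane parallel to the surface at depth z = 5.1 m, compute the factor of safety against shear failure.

FS = 1.12

For an infinite slope with a slip plane parallel to the surface (no pore pressure): FS = [c' + γz cos²β tanφ'] / [γz sinβ cosβ].
γz = 17.1·5.1 = 87.21 kN/m²
Numerator = 13.8 + 87.21·cos²35.0°·tan28.7° = 13.8 + 87.21·0.6710·0.5475 = 45.838 kPa
Denominator = 87.21·sin35.0°·cos35.0° = 87.21·0.5736·0.8192 = 40.975 kPa
FS = 45.838 / 40.975 = 1.119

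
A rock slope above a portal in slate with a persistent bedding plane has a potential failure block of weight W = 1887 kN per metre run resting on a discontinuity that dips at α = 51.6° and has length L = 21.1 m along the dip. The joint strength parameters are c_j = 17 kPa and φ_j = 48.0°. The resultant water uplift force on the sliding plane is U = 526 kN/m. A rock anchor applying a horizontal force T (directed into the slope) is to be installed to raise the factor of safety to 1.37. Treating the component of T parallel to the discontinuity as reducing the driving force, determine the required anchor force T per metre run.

T = 552 kN/m

Resolving forces along and normal to the sliding plane, with the horizontal anchor force T adding T·sinα to the effective normal force and T·cosα acting up the plane against the driving force:
FS = [c_jL + (W cosα − U + T sinα) tanφ_j] / [W sinα − T cosα]
Without the anchor: N' = 646.1 kN/m, driving T_d = 1478.8 kN/m, resisting R = 17·21.1 + 646.1·tan48.0° = 1076.3 kN/m, FS = 0.73.
Setting FS = 1.37 and solving for T:
1.37·(1478.8 − T cos51.6°) = 1076.3 + T sin51.6°·tan48.0°
T·(sin51.6°·tan48.0° + 1.37·cos51.6°) = 1.37·1478.8 − 1076.3
T·(0.7837·1.1106 + 1.37·0.6211) = 2026.0 − 1076.3 = 949.7
T·1.7214 = 949.7
T = 551.7 kN/m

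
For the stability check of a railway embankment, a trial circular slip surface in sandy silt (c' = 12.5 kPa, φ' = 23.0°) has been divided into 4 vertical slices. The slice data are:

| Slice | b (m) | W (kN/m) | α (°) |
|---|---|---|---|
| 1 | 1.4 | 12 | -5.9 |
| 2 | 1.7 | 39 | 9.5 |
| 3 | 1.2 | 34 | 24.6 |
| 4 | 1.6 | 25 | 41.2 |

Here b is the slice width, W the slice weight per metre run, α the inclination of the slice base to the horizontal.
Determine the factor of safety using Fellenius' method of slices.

FS = 3.48

Ordinary method of slices: FS = Σ[c'·Δl_i + (W_i cosα_i)·tanφ'] / Σ W_i sinα_i, with Δl_i = b_i / cosα_i.
Slice 1: Δl = 1.4/cos(-5.9°) = 1.407 m; N'_1 = 12·cos(-5.9°) = 11.9; c'Δl = 17.59; W sinα = -1.2
Slice 2: Δl = 1.7/cos9.5° = 1.724 m; N'_2 = 39·cos9.5° = 38.5; c'Δl = 21.55; W sinα = 6.4
Slice 3: Δl = 1.2/cos24.6° = 1.320 m; N'_3 = 34·cos24.6° = 30.9; c'Δl = 16.50; W sinα = 14.2
Slice 4: Δl = 1.6/cos41.2° = 2.126 m; N'_4 = 25·cos41.2° = 18.8; c'Δl = 26.58; W sinα = 16.5
Σc'Δl = 82.2 kN/m; ΣN' = 100.1 kN/m; ΣW sinα = 35.8 kN/m
Resisting = 82.2 + 100.1·tan23.0° = 82.2 + 42.5 = 124.7 kN/m
FS = 124.7 / 35.8 = 3.481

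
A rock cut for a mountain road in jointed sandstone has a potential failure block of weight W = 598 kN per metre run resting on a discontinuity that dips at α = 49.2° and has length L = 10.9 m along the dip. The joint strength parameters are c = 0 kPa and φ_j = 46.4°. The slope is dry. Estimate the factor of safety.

FS = 0.91

Resolving the block weight along and normal to the plane and applying the Mohr–Coulomb strength on the joint:
N' = W cosα = 598·cos49.2° = 390.7 kN/m
Driving force T = W sinα = 598·sin49.2° = 452.7 kN/m
Resisting force R = c·L + N'·tanφ_j = 0·10.9 + 390.7·tan46.4° = 0.0 + 410.3 = 410.3 kN/m
FS = R / T = 410.3 / 452.7 = 0.906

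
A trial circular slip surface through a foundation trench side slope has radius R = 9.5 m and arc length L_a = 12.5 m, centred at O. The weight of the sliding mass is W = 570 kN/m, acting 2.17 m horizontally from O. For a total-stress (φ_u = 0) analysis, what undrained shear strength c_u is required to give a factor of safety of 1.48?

FS = c_u·L_a·R / (W·d), so c_u = FS·W·d / (L_a·R).
c_u = 1.48·570·2.17 / (12.50·9.5) = 1830.6 / 118.75 = 15.42 kPa

c_u = 15.4 kPa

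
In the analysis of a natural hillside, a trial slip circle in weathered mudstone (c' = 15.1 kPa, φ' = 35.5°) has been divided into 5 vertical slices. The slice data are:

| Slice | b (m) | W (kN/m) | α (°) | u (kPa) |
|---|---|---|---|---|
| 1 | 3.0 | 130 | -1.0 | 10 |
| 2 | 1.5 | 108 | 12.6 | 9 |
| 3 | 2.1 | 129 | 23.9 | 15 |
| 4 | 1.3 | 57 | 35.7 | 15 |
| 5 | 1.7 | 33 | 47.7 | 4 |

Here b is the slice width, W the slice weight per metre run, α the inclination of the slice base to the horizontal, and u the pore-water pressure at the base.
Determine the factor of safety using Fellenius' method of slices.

Ordinary method of slices: FS = Σ[c'·Δl_i + (W_i cosα_i − u_i·Δl_i)·tanφ'] / Σ W_i sinα_i, with Δl_i = b_i / cosα_i.
Slice 1: Δl = 3.0/cos(-1.0°) = 3.000 m; N'_1 = 130·cos(-1.0°) − 10·3.000 = 100.0; c'Δl = 45.31; W sinα = -2.3
Slice 2: Δl = 1.5/cos12.6° = 1.537 m; N'_2 = 108·cos12.6° − 9·1.537 = 91.6; c'Δl = 23.21; W sinα = 23.6
Slice 3: Δl = 2.1/cos23.9° = 2.297 m; N'_3 = 129·cos23.9° − 15·2.297 = 83.5; c'Δl = 34.68; W sinα = 52.3
Slice 4: Δl = 1.3/cos35.7° = 1.601 m; N'_4 = 57·cos35.7° − 15·1.601 = 22.3; c'Δl = 24.17; W sinα = 33.3
Slice 5: Δl = 1.7/cos47.7° = 2.526 m; N'_5 = 33·cos47.7° − 4·2.526 = 12.1; c'Δl = 38.14; W sinα = 24.4
Σc'Δl = 165.5 kN/m; ΣN' = 309.4 kN/m; ΣW sinα = 131.2 kN/m
Resisting = 165.5 + 309.4·tan35.5° = 165.5 + 220.7 = 386.2 kN/m
FS = 386.2 / 131.2 = 2.943

FS = 2.94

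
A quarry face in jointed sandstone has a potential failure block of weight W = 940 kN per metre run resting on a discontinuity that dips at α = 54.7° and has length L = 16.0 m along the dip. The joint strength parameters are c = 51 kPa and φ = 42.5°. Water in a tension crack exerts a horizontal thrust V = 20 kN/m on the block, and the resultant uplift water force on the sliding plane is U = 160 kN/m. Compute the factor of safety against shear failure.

Resolving the block weight along and normal to the plane and applying the Mohr–Coulomb strength on the joint:
N' = W cosα − U − V sinα = 940·cos54.7° − 160 − 20·sin54.7° = 366.9 kN/m
Driving force T = W sinα + V cosα = 940·sin54.7° + 20·cos54.7° = 778.7 kN/m
Resisting force R = c·L + N'·tanφ = 51·16.0 + 366.9·tan42.5° = 816.0 + 336.2 = 1152.2 kN/m
FS = R / T = 1152.2 / 778.7 = 1.480

FS = 1.48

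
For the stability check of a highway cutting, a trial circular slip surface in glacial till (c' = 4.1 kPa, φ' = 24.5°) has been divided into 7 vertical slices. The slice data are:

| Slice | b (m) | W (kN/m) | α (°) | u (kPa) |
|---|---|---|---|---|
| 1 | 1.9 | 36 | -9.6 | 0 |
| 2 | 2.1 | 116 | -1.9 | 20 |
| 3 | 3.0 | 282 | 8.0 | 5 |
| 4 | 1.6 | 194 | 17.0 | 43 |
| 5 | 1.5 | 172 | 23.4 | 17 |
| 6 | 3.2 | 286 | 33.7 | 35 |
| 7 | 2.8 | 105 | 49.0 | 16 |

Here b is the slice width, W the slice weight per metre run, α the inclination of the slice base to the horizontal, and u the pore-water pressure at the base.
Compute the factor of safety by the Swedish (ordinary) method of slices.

Ordinary method of slices: FS = Σ[c'·Δl_i + (W_i cosα_i − u_i·Δl_i)·tanφ'] / Σ W_i sinα_i, with Δl_i = b_i / cosα_i.
Slice 1: Δl = 1.9/cos(-9.6°) = 1.927 m; N'_1 = 36·cos(-9.6°) − 0·1.927 = 35.5; c'Δl = 7.90; W sinα = -6.0
Slice 2: Δl = 2.1/cos(-1.9°) = 2.101 m; N'_2 = 116·cos(-1.9°) − 20·2.101 = 73.9; c'Δl = 8.61; W sinα = -3.8
Slice 3: Δl = 3.0/cos8.0° = 3.029 m; N'_3 = 282·cos8.0° − 5·3.029 = 264.1; c'Δl = 12.42; W sinα = 39.2
Slice 4: Δl = 1.6/cos17.0° = 1.673 m; N'_4 = 194·cos17.0° − 43·1.673 = 113.6; c'Δl = 6.86; W sinα = 56.7
Slice 5: Δl = 1.5/cos23.4° = 1.634 m; N'_5 = 172·cos23.4° − 17·1.634 = 130.1; c'Δl = 6.70; W sinα = 68.3
Slice 6: Δl = 3.2/cos33.7° = 3.846 m; N'_6 = 286·cos33.7° − 35·3.846 = 103.3; c'Δl = 15.77; W sinα = 158.7
Slice 7: Δl = 2.8/cos49.0° = 4.268 m; N'_7 = 105·cos49.0° − 16·4.268 = 0.6; c'Δl = 17.50; W sinα = 79.2
Σc'Δl = 75.8 kN/m; ΣN' = 721.1 kN/m; ΣW sinα = 392.4 kN/m
Resisting = 75.8 + 721.1·tan24.5° = 75.8 + 328.6 = 404.4 kN/m
FS = 404.4 / 392.4 = 1.031

FS = 1.03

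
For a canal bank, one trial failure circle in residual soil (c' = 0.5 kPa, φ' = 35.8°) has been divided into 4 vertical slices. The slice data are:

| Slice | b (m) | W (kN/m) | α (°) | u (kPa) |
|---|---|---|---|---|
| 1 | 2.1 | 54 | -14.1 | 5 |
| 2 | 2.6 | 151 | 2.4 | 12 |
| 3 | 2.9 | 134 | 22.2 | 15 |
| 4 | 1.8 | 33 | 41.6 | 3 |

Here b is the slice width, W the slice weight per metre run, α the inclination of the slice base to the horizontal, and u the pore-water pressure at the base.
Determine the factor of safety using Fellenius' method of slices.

Ordinary method of slices: FS = Σ[c'·Δl_i + (W_i cosα_i − u_i·Δl_i)·tanφ'] / Σ W_i sinα_i, with Δl_i = b_i / cosα_i.
Slice 1: Δl = 2.1/cos(-14.1°) = 2.165 m; N'_1 = 54·cos(-14.1°) − 5·2.165 = 41.5; c'Δl = 1.08; W sinα = -13.2
Slice 2: Δl = 2.6/cos2.4° = 2.602 m; N'_2 = 151·cos2.4° − 12·2.602 = 119.6; c'Δl = 1.30; W sinα = 6.3
Slice 3: Δl = 2.9/cos22.2° = 3.132 m; N'_3 = 134·cos22.2° − 15·3.132 = 77.1; c'Δl = 1.57; W sinα = 50.6
Slice 4: Δl = 1.8/cos41.6° = 2.407 m; N'_4 = 33·cos41.6° − 3·2.407 = 17.5; c'Δl = 1.20; W sinα = 21.9
Σc'Δl = 5.2 kN/m; ΣN' = 255.7 kN/m; ΣW sinα = 65.7 kN/m
Resisting = 5.2 + 255.7·tan35.8° = 5.2 + 184.4 = 189.6 kN/m
FS = 189.6 / 65.7 = 2.885

FS = 2.89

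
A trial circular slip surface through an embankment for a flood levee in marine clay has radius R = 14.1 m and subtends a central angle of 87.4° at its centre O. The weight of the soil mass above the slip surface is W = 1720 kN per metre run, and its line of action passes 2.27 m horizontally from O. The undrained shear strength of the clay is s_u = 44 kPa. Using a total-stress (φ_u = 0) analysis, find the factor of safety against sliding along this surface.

Taking moments about the centre O, the resisting moment is provided by the undrained shear strength acting along the arc:
Arc length L_a = R·θ = 14.1·(87.4°·π/180) = 14.1·1.5254 = 21.51 m
M_R = s_u·L_a·R = 44·21.51·14.1 = 13343.8 kN·m/m
M_D = W·d = 1720·2.27 = 3904.4 kN·m/m
FS = M_R / M_D = 13343.8 / 3904.4 = 3.418

FS = 3.42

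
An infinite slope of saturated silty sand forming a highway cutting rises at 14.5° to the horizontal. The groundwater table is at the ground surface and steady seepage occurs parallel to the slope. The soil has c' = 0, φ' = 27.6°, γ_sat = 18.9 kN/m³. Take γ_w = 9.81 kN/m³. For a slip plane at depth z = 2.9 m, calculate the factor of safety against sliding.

With seepage parallel to the slope and the water table at the surface, the effective normal stress on the slip plane uses the buoyant unit weight γ' = γ_sat − γ_w while the driving shear stress uses γ_sat:
FS = [c' + γ' z cos²β tanφ'] / [γ_sat z sinβ cosβ]
(For c' = 0 this reduces to FS = (γ'/γ_sat)·tanφ'/tanβ.)
γ' = 18.9 − 9.81 = 9.09 kN/m³
Numerator = 0.0 + 9.09·2.9·cos²14.5°·tan27.6° = 0.0 + 9.09·2.9·0.9373·0.5228 = 12.917 kPa
Denominator = 18.9·2.9·sin14.5°·cos14.5° = 18.9·2.9·0.2504·0.9681 = 13.286 kPa
FS = 12.917 / 13.286 = 0.972

FS = 0.97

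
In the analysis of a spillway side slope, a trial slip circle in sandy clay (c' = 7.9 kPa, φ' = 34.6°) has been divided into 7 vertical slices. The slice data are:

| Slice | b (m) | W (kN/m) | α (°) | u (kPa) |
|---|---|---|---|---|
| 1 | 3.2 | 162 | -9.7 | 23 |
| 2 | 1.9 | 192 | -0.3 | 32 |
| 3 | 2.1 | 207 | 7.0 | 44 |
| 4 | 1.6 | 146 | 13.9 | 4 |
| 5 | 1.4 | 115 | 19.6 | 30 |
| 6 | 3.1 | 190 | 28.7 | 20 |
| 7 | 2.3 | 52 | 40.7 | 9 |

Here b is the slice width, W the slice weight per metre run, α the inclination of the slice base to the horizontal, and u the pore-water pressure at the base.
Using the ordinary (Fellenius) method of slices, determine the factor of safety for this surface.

Ordinary method of slices: FS = Σ[c'·Δl_i + (W_i cosα_i − u_i·Δl_i)·tanφ'] / Σ W_i sinα_i, with Δl_i = b_i / cosα_i.
Slice 1: Δl = 3.2/cos(-9.7°) = 3.246 m; N'_1 = 162·cos(-9.7°) − 23·3.246 = 85.0; c'Δl = 25.65; W sinα = -27.3
Slice 2: Δl = 1.9/cos(-0.3°) = 1.900 m; N'_2 = 192·cos(-0.3°) − 32·1.900 = 131.2; c'Δl = 15.01; W sinα = -1.0
Slice 3: Δl = 2.1/cos7.0° = 2.116 m; N'_3 = 207·cos7.0° − 44·2.116 = 112.4; c'Δl = 16.71; W sinα = 25.2
Slice 4: Δl = 1.6/cos13.9° = 1.648 m; N'_4 = 146·cos13.9° − 4·1.648 = 135.1; c'Δl = 13.02; W sinα = 35.1
Slice 5: Δl = 1.4/cos19.6° = 1.486 m; N'_5 = 115·cos19.6° − 30·1.486 = 63.8; c'Δl = 11.74; W sinα = 38.6
Slice 6: Δl = 3.1/cos28.7° = 3.534 m; N'_6 = 190·cos28.7° − 20·3.534 = 96.0; c'Δl = 27.92; W sinα = 91.2
Slice 7: Δl = 2.3/cos40.7° = 3.034 m; N'_7 = 52·cos40.7° − 9·3.034 = 12.1; c'Δl = 23.97; W sinα = 33.9
Σc'Δl = 134.0 kN/m; ΣN' = 635.6 kN/m; ΣW sinα = 195.7 kN/m
Resisting = 134.0 + 635.6·tan34.6° = 134.0 + 438.4 = 572.5 kN/m
FS = 572.5 / 195.7 = 2.925

FS = 2.92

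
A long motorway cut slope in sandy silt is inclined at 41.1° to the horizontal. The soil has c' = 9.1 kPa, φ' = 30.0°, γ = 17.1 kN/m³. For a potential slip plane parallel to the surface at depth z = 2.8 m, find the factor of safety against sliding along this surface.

FS = 1.05

For an infinite slope with a slip plane parallel to the surface (no pore pressure): FS = [c' + γz cos²β tanφ'] / [γz sinβ cosβ].
γz = 17.1·2.8 = 47.88 kN/m²
Numerator = 9.1 + 47.88·cos²41.1°·tan30.0° = 9.1 + 47.88·0.5679·0.5774 = 24.798 kPa
Denominator = 47.88·sin41.1°·cos41.1° = 47.88·0.6574·0.7536 = 23.719 kPa
FS = 24.798 / 23.719 = 1.045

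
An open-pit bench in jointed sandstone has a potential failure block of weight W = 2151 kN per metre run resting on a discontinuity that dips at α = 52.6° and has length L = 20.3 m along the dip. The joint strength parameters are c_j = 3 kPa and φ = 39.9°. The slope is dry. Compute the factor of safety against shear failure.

FS = 0.67

Resolving the block weight along and normal to the plane and applying the Mohr–Coulomb strength on the joint:
N' = W cosα = 2151·cos52.6° = 1306.5 kN/m
Driving force T = W sinα = 2151·sin52.6° = 1708.8 kN/m
Resisting force R = c_j·L + N'·tanφ = 3·20.3 + 1306.5·tan39.9° = 60.9 + 1092.4 = 1153.3 kN/m
FS = R / T = 1153.3 / 1708.8 = 0.675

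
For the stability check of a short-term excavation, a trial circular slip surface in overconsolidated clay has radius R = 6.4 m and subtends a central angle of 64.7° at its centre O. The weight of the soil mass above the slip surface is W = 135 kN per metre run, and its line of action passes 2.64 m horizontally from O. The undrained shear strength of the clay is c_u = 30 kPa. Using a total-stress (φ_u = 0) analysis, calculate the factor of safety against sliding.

Taking moments about the centre O, the resisting moment is provided by the undrained shear strength acting along the arc:
Arc length L_a = R·θ = 6.4·(64.7°·π/180) = 6.4·1.1292 = 7.23 m
M_R = c_u·L_a·R = 30·7.23·6.4 = 1387.6 kN·m/m
M_D = W·d = 135·2.64 = 356.4 kN·m/m
FS = M_R / M_D = 1387.6 / 356.4 = 3.893

FS = 3.89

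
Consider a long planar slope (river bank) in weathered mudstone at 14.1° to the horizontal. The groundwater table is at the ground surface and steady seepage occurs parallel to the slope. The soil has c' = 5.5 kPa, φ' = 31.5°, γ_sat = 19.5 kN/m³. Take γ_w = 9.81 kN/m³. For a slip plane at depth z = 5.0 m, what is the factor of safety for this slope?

FS = 1.45

With seepage parallel to the slope and the water table at the surface, the effective normal stress on the slip plane uses the buoyant unit weight γ' = γ_sat − γ_w while the driving shear stress uses γ_sat:
FS = [c' + γ' z cos²β tanφ'] / [γ_sat z sinβ cosβ]
γ' = 19.5 − 9.81 = 9.69 kN/m³
Numerator = 5.5 + 9.69·5.0·cos²14.1°·tan31.5° = 5.5 + 9.69·5.0·0.9407·0.6128 = 33.428 kPa
Denominator = 19.5·5.0·sin14.1°·cos14.1° = 19.5·5.0·0.2436·0.9699 = 23.037 kPa
FS = 33.428 / 23.037 = 1.451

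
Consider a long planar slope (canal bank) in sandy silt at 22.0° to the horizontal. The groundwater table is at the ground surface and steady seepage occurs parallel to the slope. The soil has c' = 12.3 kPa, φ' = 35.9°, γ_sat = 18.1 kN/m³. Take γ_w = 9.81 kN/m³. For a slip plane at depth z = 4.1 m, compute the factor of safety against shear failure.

FS = 1.30

With seepage parallel to the slope and the water table at the surface, the effective normal stress on the slip plane uses the buoyant unit weight γ' = γ_sat − γ_w while the driving shear stress uses γ_sat:
FS = [c' + γ' z cos²β tanφ'] / [γ_sat z sinβ cosβ]
γ' = 18.1 − 9.81 = 8.29 kN/m³
Numerator = 12.3 + 8.29·4.1·cos²22.0°·tan35.9° = 12.3 + 8.29·4.1·0.8597·0.7239 = 33.451 kPa
Denominator = 18.1·4.1·sin22.0°·cos22.0° = 18.1·4.1·0.3746·0.9272 = 25.775 kPa
FS = 33.451 / 25.775 = 1.298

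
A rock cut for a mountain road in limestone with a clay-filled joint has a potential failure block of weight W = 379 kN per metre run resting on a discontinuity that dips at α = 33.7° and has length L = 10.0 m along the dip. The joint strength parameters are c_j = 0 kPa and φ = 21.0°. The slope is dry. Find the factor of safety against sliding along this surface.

Resolving the block weight along and normal to the plane and applying the Mohr–Coulomb strength on the joint:
N' = W cosα = 379·cos33.7° = 315.3 kN/m
Driving force T = W sinα = 379·sin33.7° = 210.3 kN/m
Resisting force R = c_j·L + N'·tanφ = 0·10.0 + 315.3·tan21.0° = 0.0 + 121.0 = 121.0 kN/m
FS = R / T = 121.0 / 210.3 = 0.576

FS = 0.58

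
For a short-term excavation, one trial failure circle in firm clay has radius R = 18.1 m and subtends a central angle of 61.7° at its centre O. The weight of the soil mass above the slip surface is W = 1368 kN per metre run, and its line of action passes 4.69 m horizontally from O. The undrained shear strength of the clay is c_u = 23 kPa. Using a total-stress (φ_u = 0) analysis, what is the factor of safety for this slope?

Taking moments about the centre O, the resisting moment is provided by the undrained shear strength acting along the arc:
Arc length L_a = R·θ = 18.1·(61.7°·π/180) = 18.1·1.0769 = 19.49 m
M_R = c_u·L_a·R = 23·19.49·18.1 = 8114.2 kN·m/m
M_D = W·d = 1368·4.69 = 6415.9 kN·m/m
FS = M_R / M_D = 8114.2 / 6415.9 = 1.265

FS = 1.26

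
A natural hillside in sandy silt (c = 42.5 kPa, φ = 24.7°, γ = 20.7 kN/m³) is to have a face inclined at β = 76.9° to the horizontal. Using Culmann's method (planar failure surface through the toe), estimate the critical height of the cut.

H_c = 18.77 m

Culmann's analysis gives the critical failure plane at α_cr = (β + φ)/2 = (76.9 + 24.7)/2 = 50.8°, and the critical height
H_c = (4c/γ) · sinβ cosφ / [1 − cos(β − φ)]
    = (4·42.5/20.7) · sin76.9°·cos24.7° / [1 − cos(52.2°)]
    = 8.213 · 0.9740·0.9085 / [1 − 0.6129]
    = 8.213 · 0.8849 / 0.3871
    = 18.77 m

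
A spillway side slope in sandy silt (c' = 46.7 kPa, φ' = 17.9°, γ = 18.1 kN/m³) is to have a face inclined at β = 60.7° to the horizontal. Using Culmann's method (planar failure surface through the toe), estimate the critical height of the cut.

Culmann's analysis gives the critical failure plane at α_cr = (β + φ')/2 = (60.7 + 17.9)/2 = 39.3°, and the critical height
H_c = (4c'/γ) · sinβ cosφ' / [1 − cos(β − φ')]
    = (4·46.7/18.1) · sin60.7°·cos17.9° / [1 − cos(42.8°)]
    = 10.320 · 0.8721·0.9516 / [1 − 0.7337]
    = 10.320 · 0.8299 / 0.2663
    = 32.16 m

H_c = 32.16 m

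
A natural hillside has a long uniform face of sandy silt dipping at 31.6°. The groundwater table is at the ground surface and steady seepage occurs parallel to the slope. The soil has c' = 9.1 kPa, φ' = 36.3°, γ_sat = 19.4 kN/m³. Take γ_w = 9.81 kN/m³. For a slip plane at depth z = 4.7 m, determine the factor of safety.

With seepage parallel to the slope and the water table at the surface, the effective normal stress on the slip plane uses the buoyant unit weight γ' = γ_sat − γ_w while the driving shear stress uses γ_sat:
FS = [c' + γ' z cos²β tanφ'] / [γ_sat z sinβ cosβ]
γ' = 19.4 − 9.81 = 9.59 kN/m³
Numerator = 9.1 + 9.59·4.7·cos²31.6°·tan36.3° = 9.1 + 9.59·4.7·0.7254·0.7346 = 33.119 kPa
Denominator = 19.4·4.7·sin31.6°·cos31.6° = 19.4·4.7·0.5240·0.8517 = 40.693 kPa
FS = 33.119 / 40.693 = 0.814

FS = 0.81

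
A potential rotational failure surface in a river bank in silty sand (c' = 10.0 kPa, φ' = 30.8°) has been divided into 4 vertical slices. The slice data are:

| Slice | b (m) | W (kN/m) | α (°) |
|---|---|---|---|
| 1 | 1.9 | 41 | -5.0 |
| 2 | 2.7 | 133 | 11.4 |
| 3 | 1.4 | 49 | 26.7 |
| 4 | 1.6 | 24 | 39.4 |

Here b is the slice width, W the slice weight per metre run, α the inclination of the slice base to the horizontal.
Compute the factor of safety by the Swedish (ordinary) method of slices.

Ordinary method of slices: FS = Σ[c'·Δl_i + (W_i cosα_i)·tanφ'] / Σ W_i sinα_i, with Δl_i = b_i / cosα_i.
Slice 1: Δl = 1.9/cos(-5.0°) = 1.907 m; N'_1 = 41·cos(-5.0°) = 40.8; c'Δl = 19.07; W sinα = -3.6
Slice 2: Δl = 2.7/cos11.4° = 2.754 m; N'_2 = 133·cos11.4° = 130.4; c'Δl = 27.54; W sinα = 26.3
Slice 3: Δl = 1.4/cos26.7° = 1.567 m; N'_3 = 49·cos26.7° = 43.8; c'Δl = 15.67; W sinα = 22.0
Slice 4: Δl = 1.6/cos39.4° = 2.071 m; N'_4 = 24·cos39.4° = 18.5; c'Δl = 20.71; W sinα = 15.2
Σc'Δl = 83.0 kN/m; ΣN' = 233.5 kN/m; ΣW sinα = 60.0 kN/m
Resisting = 83.0 + 233.5·tan30.8° = 83.0 + 139.2 = 222.2 kN/m
FS = 222.2 / 60.0 = 3.706

FS = 3.71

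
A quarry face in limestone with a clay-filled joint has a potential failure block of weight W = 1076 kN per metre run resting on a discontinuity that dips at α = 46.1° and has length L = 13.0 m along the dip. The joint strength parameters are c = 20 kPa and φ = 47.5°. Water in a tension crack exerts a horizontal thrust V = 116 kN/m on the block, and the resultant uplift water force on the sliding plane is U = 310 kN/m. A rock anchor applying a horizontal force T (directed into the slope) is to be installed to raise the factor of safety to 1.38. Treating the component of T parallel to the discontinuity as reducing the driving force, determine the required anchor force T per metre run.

Resolving forces along and normal to the sliding plane, with the horizontal anchor force T adding T·sinα to the effective normal force and T·cosα acting up the plane against the driving force:
FS = [cL + (W cosα − U − V sinα + T sinα) tanφ] / [W sinα + V cosα − T cosα]
Without the anchor: N' = 352.5 kN/m, driving T_d = 855.7 kN/m, resisting R = 20·13.0 + 352.5·tan47.5° = 644.7 kN/m, FS = 0.75.
Setting FS = 1.38 and solving for T:
1.38·(855.7 − T cos46.1°) = 644.7 + T sin46.1°·tan47.5°
T·(sin46.1°·tan47.5° + 1.38·cos46.1°) = 1.38·855.7 − 644.7
T·(0.7206·1.0913 + 1.38·0.6934) = 1180.9 − 644.7 = 536.2
T·1.7432 = 536.2
T = 307.6 kN/m

T = 308 kN/m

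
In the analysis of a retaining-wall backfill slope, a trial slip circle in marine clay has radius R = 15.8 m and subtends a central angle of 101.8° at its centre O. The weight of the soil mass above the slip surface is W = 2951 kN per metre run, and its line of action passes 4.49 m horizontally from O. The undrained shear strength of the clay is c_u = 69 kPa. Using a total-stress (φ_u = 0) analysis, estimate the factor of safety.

FS = 2.31

Taking moments about the centre O, the resisting moment is provided by the undrained shear strength acting along the arc:
Arc length L_a = R·θ = 15.8·(101.8°·π/180) = 15.8·1.7767 = 28.07 m
M_R = c_u·L_a·R = 69·28.07·15.8 = 30604.7 kN·m/m
M_D = W·d = 2951·4.49 = 13250.0 kN·m/m
FS = M_R / M_D = 30604.7 / 13250.0 = 2.310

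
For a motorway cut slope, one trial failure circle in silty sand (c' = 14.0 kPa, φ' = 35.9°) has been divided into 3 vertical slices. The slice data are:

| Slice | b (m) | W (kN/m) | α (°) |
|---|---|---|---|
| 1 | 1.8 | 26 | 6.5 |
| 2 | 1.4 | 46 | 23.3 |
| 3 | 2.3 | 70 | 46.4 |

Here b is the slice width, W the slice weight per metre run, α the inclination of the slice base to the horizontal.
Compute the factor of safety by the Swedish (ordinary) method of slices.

Ordinary method of slices: FS = Σ[c'·Δl_i + (W_i cosα_i)·tanφ'] / Σ W_i sinα_i, with Δl_i = b_i / cosα_i.
Slice 1: Δl = 1.8/cos6.5° = 1.812 m; N'_1 = 26·cos6.5° = 25.8; c'Δl = 25.36; W sinα = 2.9
Slice 2: Δl = 1.4/cos23.3° = 1.524 m; N'_2 = 46·cos23.3° = 42.2; c'Δl = 21.34; W sinα = 18.2
Slice 3: Δl = 2.3/cos46.4° = 3.335 m; N'_3 = 70·cos46.4° = 48.3; c'Δl = 46.69; W sinα = 50.7
Σc'Δl = 93.4 kN/m; ΣN' = 116.4 kN/m; ΣW sinα = 71.8 kN/m
Resisting = 93.4 + 116.4·tan35.9° = 93.4 + 84.2 = 177.6 kN/m
FS = 177.6 / 71.8 = 2.473

FS = 2.47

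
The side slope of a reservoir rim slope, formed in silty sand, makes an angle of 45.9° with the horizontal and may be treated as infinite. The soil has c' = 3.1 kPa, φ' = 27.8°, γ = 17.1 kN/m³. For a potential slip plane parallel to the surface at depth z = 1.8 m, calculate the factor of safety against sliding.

FS = 0.71

For an infinite slope with a slip plane parallel to the surface (no pore pressure): FS = [c' + γz cos²β tanφ'] / [γz sinβ cosβ].
γz = 17.1·1.8 = 30.78 kN/m²
Numerator = 3.1 + 30.78·cos²45.9°·tan27.8° = 3.1 + 30.78·0.4843·0.5272 = 10.959 kPa
Denominator = 30.78·sin45.9°·cos45.9° = 30.78·0.7181·0.6959 = 15.382 kPa
FS = 10.959 / 15.382 = 0.712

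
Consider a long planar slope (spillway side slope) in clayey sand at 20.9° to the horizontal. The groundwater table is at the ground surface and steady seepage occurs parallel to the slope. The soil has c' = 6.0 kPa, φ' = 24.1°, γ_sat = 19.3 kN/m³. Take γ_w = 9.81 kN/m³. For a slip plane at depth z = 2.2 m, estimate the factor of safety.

With seepage parallel to the slope and the water table at the surface, the effective normal stress on the slip plane uses the buoyant unit weight γ' = γ_sat − γ_w while the driving shear stress uses γ_sat:
FS = [c' + γ' z cos²β tanφ'] / [γ_sat z sinβ cosβ]
γ' = 19.3 − 9.81 = 9.49 kN/m³
Numerator = 6.0 + 9.49·2.2·cos²20.9°·tan24.1° = 6.0 + 9.49·2.2·0.8727·0.4473 = 14.151 kPa
Denominator = 19.3·2.2·sin20.9°·cos20.9° = 19.3·2.2·0.3567·0.9342 = 14.150 kPa
FS = 14.151 / 14.150 = 1.000

FS = 1.00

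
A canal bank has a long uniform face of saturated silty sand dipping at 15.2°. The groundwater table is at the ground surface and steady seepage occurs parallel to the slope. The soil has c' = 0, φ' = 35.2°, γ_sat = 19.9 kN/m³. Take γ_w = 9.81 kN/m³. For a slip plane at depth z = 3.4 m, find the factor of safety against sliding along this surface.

FS = 1.32

With seepage parallel to the slope and the water table at the surface, the effective normal stress on the slip plane uses the buoyant unit weight γ' = γ_sat − γ_w while the driving shear stress uses γ_sat:
FS = [c' + γ' z cos²β tanφ'] / [γ_sat z sinβ cosβ]
(For c' = 0 this reduces to FS = (γ'/γ_sat)·tanφ'/tanβ.)
γ' = 19.9 − 9.81 = 10.09 kN/m³
Numerator = 0.0 + 10.09·3.4·cos²15.2°·tan35.2° = 0.0 + 10.09·3.4·0.9313·0.7054 = 22.537 kPa
Denominator = 19.9·3.4·sin15.2°·cos15.2° = 19.9·3.4·0.2622·0.9650 = 17.119 kPa
FS = 22.537 / 17.119 = 1.316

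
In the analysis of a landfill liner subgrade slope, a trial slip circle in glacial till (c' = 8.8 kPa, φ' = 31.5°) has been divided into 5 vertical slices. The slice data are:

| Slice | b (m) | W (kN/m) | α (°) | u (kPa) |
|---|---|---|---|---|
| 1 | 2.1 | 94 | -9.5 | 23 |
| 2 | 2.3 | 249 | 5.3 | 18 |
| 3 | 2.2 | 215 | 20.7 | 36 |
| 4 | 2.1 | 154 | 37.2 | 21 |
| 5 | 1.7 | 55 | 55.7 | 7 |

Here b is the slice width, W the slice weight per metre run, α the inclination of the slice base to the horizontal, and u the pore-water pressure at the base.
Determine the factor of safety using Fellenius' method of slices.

FS = 1.72

Ordinary method of slices: FS = Σ[c'·Δl_i + (W_i cosα_i − u_i·Δl_i)·tanφ'] / Σ W_i sinα_i, with Δl_i = b_i / cosα_i.
Slice 1: Δl = 2.1/cos(-9.5°) = 2.129 m; N'_1 = 94·cos(-9.5°) − 23·2.129 = 43.7; c'Δl = 18.74; W sinα = -15.5
Slice 2: Δl = 2.3/cos5.3° = 2.310 m; N'_2 = 249·cos5.3° − 18·2.310 = 206.4; c'Δl = 20.33; W sinα = 23.0
Slice 3: Δl = 2.2/cos20.7° = 2.352 m; N'_3 = 215·cos20.7° − 36·2.352 = 116.5; c'Δl = 20.70; W sinα = 76.0
Slice 4: Δl = 2.1/cos37.2° = 2.636 m; N'_4 = 154·cos37.2° − 21·2.636 = 67.3; c'Δl = 23.20; W sinα = 93.1
Slice 5: Δl = 1.7/cos55.7° = 3.017 m; N'_5 = 55·cos55.7° − 7·3.017 = 9.9; c'Δl = 26.55; W sinα = 45.4
Σc'Δl = 109.5 kN/m; ΣN' = 443.7 kN/m; ΣW sinα = 222.0 kN/m
Resisting = 109.5 + 443.7·tan31.5° = 109.5 + 271.9 = 381.4 kN/m
FS = 381.4 / 222.0 = 1.718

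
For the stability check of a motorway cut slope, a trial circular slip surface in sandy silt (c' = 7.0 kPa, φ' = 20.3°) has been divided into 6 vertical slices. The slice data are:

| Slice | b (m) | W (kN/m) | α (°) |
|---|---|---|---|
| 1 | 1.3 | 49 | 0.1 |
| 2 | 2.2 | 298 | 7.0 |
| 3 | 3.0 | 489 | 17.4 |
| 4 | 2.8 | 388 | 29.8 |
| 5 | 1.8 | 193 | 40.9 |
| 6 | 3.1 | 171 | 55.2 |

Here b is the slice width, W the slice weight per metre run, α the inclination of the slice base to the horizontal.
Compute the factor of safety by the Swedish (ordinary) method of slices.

FS = 0.99

Ordinary method of slices: FS = Σ[c'·Δl_i + (W_i cosα_i)·tanφ'] / Σ W_i sinα_i, with Δl_i = b_i / cosα_i.
Slice 1: Δl = 1.3/cos0.1° = 1.300 m; N'_1 = 49·cos0.1° = 49.0; c'Δl = 9.10; W sinα = 0.1
Slice 2: Δl = 2.2/cos7.0° = 2.217 m; N'_2 = 298·cos7.0° = 295.8; c'Δl = 15.52; W sinα = 36.3
Slice 3: Δl = 3.0/cos17.4° = 3.144 m; N'_3 = 489·cos17.4° = 466.6; c'Δl = 22.01; W sinα = 146.2
Slice 4: Δl = 2.8/cos29.8° = 3.227 m; N'_4 = 388·cos29.8° = 336.7; c'Δl = 22.59; W sinα = 192.8
Slice 5: Δl = 1.8/cos40.9° = 2.381 m; N'_5 = 193·cos40.9° = 145.9; c'Δl = 16.67; W sinα = 126.4
Slice 6: Δl = 3.1/cos55.2° = 5.432 m; N'_6 = 171·cos55.2° = 97.6; c'Δl = 38.02; W sinα = 140.4
Σc'Δl = 123.9 kN/m; ΣN' = 1391.6 kN/m; ΣW sinα = 642.2 kN/m
Resisting = 123.9 + 1391.6·tan20.3° = 123.9 + 514.8 = 638.7 kN/m
FS = 638.7 / 642.2 = 0.994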